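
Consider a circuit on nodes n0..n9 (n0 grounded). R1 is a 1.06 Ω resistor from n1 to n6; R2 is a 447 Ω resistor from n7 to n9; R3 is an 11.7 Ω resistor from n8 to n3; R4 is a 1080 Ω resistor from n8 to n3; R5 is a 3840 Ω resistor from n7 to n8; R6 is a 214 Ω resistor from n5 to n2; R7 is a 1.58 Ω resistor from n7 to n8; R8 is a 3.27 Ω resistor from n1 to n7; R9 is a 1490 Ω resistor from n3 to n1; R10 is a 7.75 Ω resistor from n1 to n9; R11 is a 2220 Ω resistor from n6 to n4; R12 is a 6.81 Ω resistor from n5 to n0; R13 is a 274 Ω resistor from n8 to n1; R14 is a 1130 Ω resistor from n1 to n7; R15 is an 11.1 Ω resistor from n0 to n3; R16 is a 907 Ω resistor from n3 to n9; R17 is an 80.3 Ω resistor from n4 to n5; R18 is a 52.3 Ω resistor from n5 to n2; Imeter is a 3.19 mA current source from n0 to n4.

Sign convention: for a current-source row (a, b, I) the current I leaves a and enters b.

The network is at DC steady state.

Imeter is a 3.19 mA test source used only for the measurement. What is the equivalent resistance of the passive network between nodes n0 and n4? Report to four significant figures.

Element admittances at DC:
  Y(R1) = 0.9434 S between n1,n6
  Y(R2) = 0.002237 S between n7,n9
  Y(R3) = 0.08547 S between n8,n3
  Y(R4) = 0.0009259 S between n8,n3
  Y(R5) = 0.0002604 S between n7,n8
  Y(R6) = 0.004673 S between n5,n2
  Y(R7) = 0.6329 S between n7,n8
  Y(R8) = 0.3058 S between n1,n7
  Y(R9) = 0.0006711 S between n3,n1
  Y(R10) = 0.1290 S between n1,n9
  Y(R11) = 0.0004505 S between n6,n4
  Y(R12) = 0.1468 S between n5,n0
  Y(R13) = 0.003650 S between n8,n1
  Y(R14) = 0.0008850 S between n1,n7
  Y(R15) = 0.09009 S between n0,n3
  Y(R16) = 0.001103 S between n3,n9
  Y(R17) = 0.01245 S between n4,n5
  Y(R18) = 0.01912 S between n5,n2
  Imeter: injects 0.00319 A into n4 (from n0)
Assemble and solve the 9×9 MNA system:
  V(n1)=0.003208  V(n2)=0.02091  V(n3)=0.001321  V(n4)=0.2675  V(n5)=0.02091  V(n6)=0.003334  V(n7)=0.002839  V(n8)=0.002660  V(n9)=0.003186

R_eq = 83.86 Ω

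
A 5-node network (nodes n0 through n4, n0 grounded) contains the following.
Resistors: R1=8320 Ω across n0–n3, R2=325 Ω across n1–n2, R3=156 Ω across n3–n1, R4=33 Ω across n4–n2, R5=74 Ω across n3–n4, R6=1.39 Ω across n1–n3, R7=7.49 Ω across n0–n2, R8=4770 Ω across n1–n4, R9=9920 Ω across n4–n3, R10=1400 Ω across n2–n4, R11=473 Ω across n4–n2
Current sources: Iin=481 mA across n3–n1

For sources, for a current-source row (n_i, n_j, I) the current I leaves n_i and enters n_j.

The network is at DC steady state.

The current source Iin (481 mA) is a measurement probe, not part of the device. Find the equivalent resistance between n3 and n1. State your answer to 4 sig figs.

R_eq = 1.373 Ω

Element admittances at DC:
  Y(R1) = 0.0001202 S between n0,n3
  Y(R2) = 0.003077 S between n1,n2
  Y(R3) = 0.006410 S between n3,n1
  Y(R4) = 0.03030 S between n4,n2
  Y(R5) = 0.01351 S between n3,n4
  Y(R6) = 0.7194 S between n1,n3
  Y(R7) = 0.1335 S between n0,n2
  Y(R8) = 0.0002096 S between n1,n4
  Y(R9) = 0.0001008 S between n4,n3
  Y(R10) = 0.0007143 S between n2,n4
  Y(R11) = 0.002114 S between n4,n2
  Iin: injects 0.481 A into n1 (from n3)
Assemble and solve the 4×4 MNA system:
  V(n1)=0.4961  V(n2)=0.0001479  V(n3)=-0.1643  V(n4)=-0.04532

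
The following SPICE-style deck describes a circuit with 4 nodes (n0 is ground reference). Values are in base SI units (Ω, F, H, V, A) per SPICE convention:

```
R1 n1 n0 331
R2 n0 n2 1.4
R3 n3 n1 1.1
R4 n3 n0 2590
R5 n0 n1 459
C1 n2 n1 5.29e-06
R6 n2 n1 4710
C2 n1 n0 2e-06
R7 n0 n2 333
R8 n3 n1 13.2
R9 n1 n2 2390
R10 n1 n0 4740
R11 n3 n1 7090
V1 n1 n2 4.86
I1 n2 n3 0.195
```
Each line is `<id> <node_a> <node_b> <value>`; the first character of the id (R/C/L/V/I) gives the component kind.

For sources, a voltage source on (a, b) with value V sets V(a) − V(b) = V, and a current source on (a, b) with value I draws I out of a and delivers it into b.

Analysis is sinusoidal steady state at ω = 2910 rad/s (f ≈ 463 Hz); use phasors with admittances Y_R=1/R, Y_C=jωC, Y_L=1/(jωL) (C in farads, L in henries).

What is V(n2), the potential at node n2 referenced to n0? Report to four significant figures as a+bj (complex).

-0.03938-0.03880j V

Element admittances at ω=2910 rad/s:
  Y(R1) = 0.003021+0.000j S between n1,n0
  Y(R2) = 0.7143+0.000j S between n0,n2
  Y(R3) = 0.9091+0.000j S between n3,n1
  Y(R4) = 0.0003861+0.000j S between n3,n0
  Y(R5) = 0.002179+0.000j S between n0,n1
  Y(C1) = 0.000+0.01539j S between n2,n1
  Y(R6) = 0.0002123+0.000j S between n2,n1
  Y(C2) = 0.000+0.005820j S between n1,n0
  Y(R7) = 0.003003+0.000j S between n0,n2
  Y(R8) = 0.07576+0.000j S between n3,n1
  Y(R9) = 0.0004184+0.000j S between n1,n2
  Y(R10) = 0.0002110+0.000j S between n1,n0
  Y(R11) = 0.0001410+0.000j S between n3,n1
  V1: constraint V(n1)−V(n2) = 4.86
  I1: injects 0.195 A into n3 (from n2)
Assemble and solve the 4×4 MNA system:
  V(n1)=4.821-0.03880j  V(n2)=-0.03938-0.03880j  V(n3)=5.017-0.03879j
  i(V1)=0.1637-0.1026j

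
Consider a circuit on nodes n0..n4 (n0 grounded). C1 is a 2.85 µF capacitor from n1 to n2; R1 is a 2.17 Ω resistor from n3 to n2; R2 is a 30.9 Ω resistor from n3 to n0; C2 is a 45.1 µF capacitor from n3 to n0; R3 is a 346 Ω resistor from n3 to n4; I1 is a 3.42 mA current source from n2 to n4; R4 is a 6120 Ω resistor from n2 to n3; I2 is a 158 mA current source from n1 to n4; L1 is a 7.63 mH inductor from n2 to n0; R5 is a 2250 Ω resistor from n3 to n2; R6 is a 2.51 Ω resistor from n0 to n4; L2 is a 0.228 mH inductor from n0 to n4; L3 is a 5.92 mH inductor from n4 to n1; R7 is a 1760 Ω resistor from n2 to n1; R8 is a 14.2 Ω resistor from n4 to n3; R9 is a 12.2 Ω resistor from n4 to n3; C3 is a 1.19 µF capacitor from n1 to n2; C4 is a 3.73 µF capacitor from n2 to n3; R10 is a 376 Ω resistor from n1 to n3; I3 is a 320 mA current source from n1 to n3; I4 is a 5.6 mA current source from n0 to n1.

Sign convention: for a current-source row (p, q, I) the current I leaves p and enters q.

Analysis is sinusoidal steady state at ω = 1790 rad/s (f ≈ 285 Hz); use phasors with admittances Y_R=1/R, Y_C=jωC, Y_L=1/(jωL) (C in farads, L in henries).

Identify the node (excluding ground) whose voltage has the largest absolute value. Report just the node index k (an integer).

1

Apply KCL at each of the 4 non-ground nodes and solve the resulting linear system.
Node n1: branches {C1, I2, L3, R7, C3, R10, I3, I4} → V_1 = -0.3484-5.375j
Node n2: branches {C1, R1, I1, R4, L1, R5, R7, C3, C4} → V_2 = 1.825+0.01125j
Node n3: branches {R1, R2, C2, R3, R4, R5, R8, R9, C4, R10, I3} → V_3 = 1.748-0.2365j
Node n4: branches {R3, I1, I2, R6, L2, L3, R8, R9} → V_4 = -0.004621-0.02818j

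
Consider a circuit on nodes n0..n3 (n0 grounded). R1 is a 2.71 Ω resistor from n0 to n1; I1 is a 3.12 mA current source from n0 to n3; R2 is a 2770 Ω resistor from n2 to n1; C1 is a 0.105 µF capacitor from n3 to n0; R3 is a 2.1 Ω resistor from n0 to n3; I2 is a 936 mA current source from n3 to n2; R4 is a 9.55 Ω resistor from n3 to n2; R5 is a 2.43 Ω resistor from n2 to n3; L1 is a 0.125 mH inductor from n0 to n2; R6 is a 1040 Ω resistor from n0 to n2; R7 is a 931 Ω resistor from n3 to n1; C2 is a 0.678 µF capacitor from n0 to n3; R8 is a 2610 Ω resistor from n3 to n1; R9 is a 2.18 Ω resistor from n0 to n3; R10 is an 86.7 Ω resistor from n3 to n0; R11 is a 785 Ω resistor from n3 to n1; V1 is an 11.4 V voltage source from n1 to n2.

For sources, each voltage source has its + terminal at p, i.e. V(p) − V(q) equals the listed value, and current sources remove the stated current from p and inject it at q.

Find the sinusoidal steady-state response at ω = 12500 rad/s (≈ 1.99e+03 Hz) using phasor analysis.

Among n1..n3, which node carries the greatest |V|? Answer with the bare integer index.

Element admittances at ω=12500 rad/s:
  Y(R1) = 0.3690+0.000j S between n0,n1
  I1: injects 0.00312 A into n3 (from n0)
  Y(R2) = 0.0003610+0.000j S between n2,n1
  Y(C1) = 0.000+0.001313j S between n3,n0
  Y(R3) = 0.4762+0.000j S between n0,n3
  I2: injects 0.936 A into n2 (from n3)
  Y(R4) = 0.1047+0.000j S between n3,n2
  Y(R5) = 0.4115+0.000j S between n2,n3
  Y(L1) = 0.000-0.6400j S between n0,n2
  Y(R6) = 0.0009615+0.000j S between n0,n2
  Y(R7) = 0.001074+0.000j S between n3,n1
  Y(C2) = 0.000+0.008475j S between n0,n3
  Y(R8) = 0.0003831+0.000j S between n3,n1
  Y(R9) = 0.4587+0.000j S between n0,n3
  Y(R10) = 0.01153+0.000j S between n3,n0
  Y(R11) = 0.001274+0.000j S between n3,n1
  V1: constraint V(n1)−V(n2) = 11.4
Assemble and solve the 4×4 MNA system:
  V(n1)=8.578-2.553j  V(n2)=-2.822-2.553j  V(n3)=-1.621-0.8935j
  i(V1)=-3.197+0.9468j

1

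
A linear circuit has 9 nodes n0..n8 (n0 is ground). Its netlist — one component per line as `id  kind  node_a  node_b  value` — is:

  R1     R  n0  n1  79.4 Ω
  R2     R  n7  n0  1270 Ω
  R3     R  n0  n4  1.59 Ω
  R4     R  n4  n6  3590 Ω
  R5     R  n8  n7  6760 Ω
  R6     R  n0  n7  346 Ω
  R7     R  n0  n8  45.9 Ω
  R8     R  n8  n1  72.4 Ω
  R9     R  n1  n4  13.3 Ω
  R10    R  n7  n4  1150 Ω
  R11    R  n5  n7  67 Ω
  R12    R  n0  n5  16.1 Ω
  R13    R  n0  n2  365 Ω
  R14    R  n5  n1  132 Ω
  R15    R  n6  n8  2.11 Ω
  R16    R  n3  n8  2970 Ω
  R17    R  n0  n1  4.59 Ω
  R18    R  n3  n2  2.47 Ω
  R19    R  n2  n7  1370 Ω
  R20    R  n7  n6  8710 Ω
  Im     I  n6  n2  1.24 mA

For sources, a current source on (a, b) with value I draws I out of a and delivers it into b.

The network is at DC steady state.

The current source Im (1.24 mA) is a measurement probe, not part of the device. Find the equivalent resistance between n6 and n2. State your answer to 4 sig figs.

MNA unknowns: 8 node voltages V₁..V_8
R1: Y=0.01259 on G[0,1]
R2: Y=0.0007874 on G[7,0]
R3: Y=0.6289 on G[0,4]
R4: Y=0.0002786 on G[4,6]
R5: Y=0.0001479 on G[8,7]
R6: Y=0.002890 on G[0,7]
R7: Y=0.02179 on G[0,8]
R8: Y=0.01381 on G[8,1]
R9: Y=0.07519 on G[1,4]
R10: Y=0.0008696 on G[7,4]
R11: Y=0.01493 on G[5,7]
R12: Y=0.06211 on G[0,5]
R13: Y=0.002740 on G[0,2]
R14: Y=0.007576 on G[5,1]
R15: Y=0.4739 on G[6,8]
R16: Y=0.0003367 on G[3,8]
R17: Y=0.2179 on G[0,1]
R18: Y=0.4049 on G[3,2]
R19: Y=0.0007299 on G[2,7]
R20: Y=0.0001148 on G[7,6]
Im: z[6]−=0.00124, z[2]+=0.00124
solve → V1=-0.001307, V2=0.3255, V3=0.3252, V4=-0.0001370, V5=0.002130, V6=-0.03395, V7=0.01274, V8=-0.03137

R_eq = 289.9 Ω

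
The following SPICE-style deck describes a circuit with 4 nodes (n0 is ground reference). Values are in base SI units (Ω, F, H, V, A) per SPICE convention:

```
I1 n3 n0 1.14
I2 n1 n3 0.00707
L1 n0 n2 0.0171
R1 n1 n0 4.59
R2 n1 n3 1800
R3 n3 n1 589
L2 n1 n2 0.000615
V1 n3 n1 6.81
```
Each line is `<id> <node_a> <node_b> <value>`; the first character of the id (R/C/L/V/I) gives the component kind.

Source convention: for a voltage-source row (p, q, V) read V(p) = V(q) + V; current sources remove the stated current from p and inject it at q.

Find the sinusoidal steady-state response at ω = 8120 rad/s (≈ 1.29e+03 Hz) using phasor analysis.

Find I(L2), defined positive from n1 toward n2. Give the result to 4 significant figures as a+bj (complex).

-0.001160+0.03634j A

Element admittances at ω=8120 rad/s:
  I1: injects 1.14 A into n0 (from n3)
  I2: injects 0.00707 A into n3 (from n1)
  Y(L1) = 0.000-0.007202j S between n0,n2
  Y(R1) = 0.2179+0.000j S between n1,n0
  Y(R2) = 0.0005556+0.000j S between n1,n3
  Y(R3) = 0.001698+0.000j S between n3,n1
  Y(L2) = 0.000-0.2002j S between n1,n2
  V1: constraint V(n3)−V(n1) = 6.81
Assemble and solve the 4×4 MNA system:
  V(n1)=-5.227-0.1668j  V(n2)=-5.046-0.1610j  V(n3)=1.583-0.1668j
  i(V1)=-1.148+0.000j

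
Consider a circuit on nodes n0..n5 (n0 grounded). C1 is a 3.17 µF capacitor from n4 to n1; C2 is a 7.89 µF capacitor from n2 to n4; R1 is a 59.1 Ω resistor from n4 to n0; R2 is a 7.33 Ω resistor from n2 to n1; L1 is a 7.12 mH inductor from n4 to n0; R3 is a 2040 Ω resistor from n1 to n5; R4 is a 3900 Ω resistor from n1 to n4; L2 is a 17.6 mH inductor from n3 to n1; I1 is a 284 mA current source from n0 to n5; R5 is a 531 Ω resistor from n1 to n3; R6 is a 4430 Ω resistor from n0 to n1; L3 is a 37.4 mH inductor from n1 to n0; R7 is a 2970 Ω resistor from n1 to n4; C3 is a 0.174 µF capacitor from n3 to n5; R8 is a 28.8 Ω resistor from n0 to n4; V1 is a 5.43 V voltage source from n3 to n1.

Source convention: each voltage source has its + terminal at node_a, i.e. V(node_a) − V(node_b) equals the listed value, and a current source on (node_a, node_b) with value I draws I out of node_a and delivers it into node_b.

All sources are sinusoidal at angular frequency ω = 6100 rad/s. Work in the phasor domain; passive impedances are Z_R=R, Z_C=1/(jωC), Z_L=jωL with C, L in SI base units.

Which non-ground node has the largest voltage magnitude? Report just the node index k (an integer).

MNA unknowns: 5 node voltages V₁..V_5 plus 1 source current (V1)
C1: Y=0.000+0.01934j on G[4,1]
C2: Y=0.000+0.04813j on G[2,4]
R1: Y=0.01692+0.000j on G[4,0]
R2: Y=0.1364+0.000j on G[2,1]
L1: Y=0.000-0.02302j on G[4,0]
R3: Y=0.0004902+0.000j on G[1,5]
R4: Y=0.0002564+0.000j on G[1,4]
L2: Y=0.000-0.009314j on G[3,1]
I1: z[0]−=0.284, z[5]+=0.284
R5: Y=0.001883+0.000j on G[1,3]
R6: Y=0.0002257+0.000j on G[0,1]
L3: Y=0.000-0.004383j on G[1,0]
R7: Y=0.0003367+0.000j on G[1,4]
C3: Y=0.000+0.001061j on G[3,5]
R8: Y=0.03472+0.000j on G[0,4]
V1: row V3−V1=5.43, i_V1 at 3,1
solve → V1=6.012-1.767j, V2=4.498-1.768j, V3=11.44-1.767j, V4=4.498+2.523j, V5=112.3-220.2j
aux → i_V1=0.2217+0.1577j

5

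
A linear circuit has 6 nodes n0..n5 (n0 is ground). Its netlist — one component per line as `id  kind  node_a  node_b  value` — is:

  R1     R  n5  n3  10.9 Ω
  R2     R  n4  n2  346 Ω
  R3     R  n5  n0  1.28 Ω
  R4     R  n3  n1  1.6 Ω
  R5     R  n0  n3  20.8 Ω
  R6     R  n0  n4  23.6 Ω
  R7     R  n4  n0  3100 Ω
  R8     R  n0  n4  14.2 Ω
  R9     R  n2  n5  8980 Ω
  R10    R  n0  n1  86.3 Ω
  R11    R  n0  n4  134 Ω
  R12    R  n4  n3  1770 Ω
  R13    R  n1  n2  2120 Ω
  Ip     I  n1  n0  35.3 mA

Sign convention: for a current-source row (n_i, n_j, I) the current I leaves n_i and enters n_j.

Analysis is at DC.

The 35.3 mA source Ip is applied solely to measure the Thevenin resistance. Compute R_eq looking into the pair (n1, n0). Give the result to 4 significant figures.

Element admittances at DC:
  Y(R1) = 0.09174 S between n5,n3
  Y(R2) = 0.002890 S between n4,n2
  Y(R3) = 0.7812 S between n5,n0
  Y(R4) = 0.6250 S between n3,n1
  Y(R5) = 0.04808 S between n0,n3
  Y(R6) = 0.04237 S between n0,n4
  Y(R7) = 0.0003226 S between n4,n0
  Y(R8) = 0.07042 S between n0,n4
  Y(R9) = 0.0001114 S between n2,n5
  Y(R10) = 0.01159 S between n0,n1
  Y(R11) = 0.007463 S between n0,n4
  Y(R12) = 0.0005650 S between n4,n3
  Y(R13) = 0.0004717 S between n1,n2
  Ip: injects 0.0353 A into n0 (from n1)
Assemble and solve the 5×5 MNA system:
  V(n1)=-0.2939  V(n2)=-0.04248  V(n3)=-0.2431  V(n4)=-0.002097  V(n5)=-0.02554

R_eq = 8.326 Ω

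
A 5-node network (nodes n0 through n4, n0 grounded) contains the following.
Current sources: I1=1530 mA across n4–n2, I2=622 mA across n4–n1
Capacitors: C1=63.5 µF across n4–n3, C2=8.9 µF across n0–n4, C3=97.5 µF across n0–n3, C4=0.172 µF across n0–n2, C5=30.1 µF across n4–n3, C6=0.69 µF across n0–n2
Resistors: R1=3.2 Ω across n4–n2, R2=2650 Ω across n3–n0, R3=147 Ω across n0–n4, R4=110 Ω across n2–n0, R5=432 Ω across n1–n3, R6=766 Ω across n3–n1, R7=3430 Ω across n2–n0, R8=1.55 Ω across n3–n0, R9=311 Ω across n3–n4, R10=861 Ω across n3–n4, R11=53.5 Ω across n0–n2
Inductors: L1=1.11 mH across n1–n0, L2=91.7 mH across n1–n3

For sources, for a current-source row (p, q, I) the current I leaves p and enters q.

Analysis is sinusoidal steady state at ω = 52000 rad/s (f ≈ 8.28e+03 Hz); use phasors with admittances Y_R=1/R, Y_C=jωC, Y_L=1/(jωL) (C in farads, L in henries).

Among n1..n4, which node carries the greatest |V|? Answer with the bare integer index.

1

Apply KCL at each of the 4 non-ground nodes and solve the resulting linear system.
Node n1: branches {L1, L2, R5, R6, I2} → V_1 = 7.000+34.02j
Node n2: branches {I1, R1, C4, R4, R7, R11, C6} → V_2 = 4.394-0.3487j
Node n3: branches {C1, C3, R2, L2, R5, R6, R8, R9, R10, C5} → V_3 = -0.02316+0.1178j
Node n4: branches {I1, C1, C2, R1, R3, R9, R10, C5, I2} → V_4 = -0.05670+0.2503j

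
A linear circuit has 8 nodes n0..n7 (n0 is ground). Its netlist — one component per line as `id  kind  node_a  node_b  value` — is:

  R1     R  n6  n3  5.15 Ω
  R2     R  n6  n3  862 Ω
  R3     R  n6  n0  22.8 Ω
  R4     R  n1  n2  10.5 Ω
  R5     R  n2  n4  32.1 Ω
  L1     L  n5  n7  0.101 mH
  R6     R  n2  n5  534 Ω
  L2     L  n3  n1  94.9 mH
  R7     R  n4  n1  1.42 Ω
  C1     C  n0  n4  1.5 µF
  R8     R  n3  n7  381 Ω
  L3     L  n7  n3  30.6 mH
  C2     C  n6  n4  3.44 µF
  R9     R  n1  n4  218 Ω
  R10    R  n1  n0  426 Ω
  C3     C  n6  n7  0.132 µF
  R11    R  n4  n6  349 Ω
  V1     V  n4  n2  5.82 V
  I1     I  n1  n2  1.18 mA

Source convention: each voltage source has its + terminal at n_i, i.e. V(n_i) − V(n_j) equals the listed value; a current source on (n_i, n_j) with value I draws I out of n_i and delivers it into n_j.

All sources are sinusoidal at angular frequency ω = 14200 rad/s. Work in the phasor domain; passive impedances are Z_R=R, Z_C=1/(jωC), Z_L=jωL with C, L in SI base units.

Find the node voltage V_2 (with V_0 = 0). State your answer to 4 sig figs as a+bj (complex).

Element admittances at ω=14200 rad/s:
  Y(R1) = 0.1942+0.000j S between n6,n3
  Y(R2) = 0.001160+0.000j S between n6,n3
  Y(R3) = 0.04386+0.000j S between n6,n0
  Y(R4) = 0.09524+0.000j S between n1,n2
  Y(R5) = 0.03115+0.000j S between n2,n4
  Y(L1) = 0.000-0.6973j S between n5,n7
  Y(R6) = 0.001873+0.000j S between n2,n5
  Y(L2) = 0.000-0.0007421j S between n3,n1
  Y(R7) = 0.7042+0.000j S between n4,n1
  Y(C1) = 0.000+0.02130j S between n0,n4
  Y(R8) = 0.002625+0.000j S between n3,n7
  Y(L3) = 0.000-0.002301j S between n7,n3
  Y(C2) = 0.000+0.04885j S between n6,n4
  Y(R9) = 0.004587+0.000j S between n1,n4
  Y(R10) = 0.002347+0.000j S between n1,n0
  Y(C3) = 0.000+0.001874j S between n6,n7
  Y(R11) = 0.002865+0.000j S between n4,n6
  V1: constraint V(n4)−V(n2) = 5.82
  I1: injects 0.00118 A into n2 (from n1)
Assemble and solve the 8×8 MNA system:
  V(n1)=-0.7008-0.1081j  V(n2)=-5.832-0.1078j  V(n3)=-0.05040+0.03852j  V(n4)=-0.01219-0.1078j  V(n5)=-2.422-0.2380j  V(n6)=-0.01484+0.01171j  V(n7)=-2.421-0.2289j
  i(V1)=-0.6776+0.0002710j

-5.832-0.1078j V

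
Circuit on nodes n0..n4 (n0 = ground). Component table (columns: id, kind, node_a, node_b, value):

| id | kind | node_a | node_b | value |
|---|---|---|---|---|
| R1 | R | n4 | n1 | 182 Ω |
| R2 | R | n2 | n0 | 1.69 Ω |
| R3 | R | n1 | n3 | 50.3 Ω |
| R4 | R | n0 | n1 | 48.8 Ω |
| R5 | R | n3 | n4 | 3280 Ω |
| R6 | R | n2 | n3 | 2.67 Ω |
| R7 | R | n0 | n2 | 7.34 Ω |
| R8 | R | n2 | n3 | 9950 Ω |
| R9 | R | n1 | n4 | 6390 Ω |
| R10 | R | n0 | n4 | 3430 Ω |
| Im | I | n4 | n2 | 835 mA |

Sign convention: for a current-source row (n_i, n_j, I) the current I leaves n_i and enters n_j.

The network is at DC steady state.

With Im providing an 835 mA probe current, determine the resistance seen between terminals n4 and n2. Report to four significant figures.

R_eq = 181.1 Ω

Apply KCL at each of the 4 non-ground nodes and solve the resulting linear system.
Node n1: branches {R1, R3, R4, R9} → V_1 = -18.71
Node n2: branches {R2, R6, R7, R8, Im} → V_2 = 0.5869
Node n3: branches {R3, R5, R6, R8} → V_3 = -0.5014
Node n4: branches {R1, R5, R9, R10, Im} → V_4 = -150.6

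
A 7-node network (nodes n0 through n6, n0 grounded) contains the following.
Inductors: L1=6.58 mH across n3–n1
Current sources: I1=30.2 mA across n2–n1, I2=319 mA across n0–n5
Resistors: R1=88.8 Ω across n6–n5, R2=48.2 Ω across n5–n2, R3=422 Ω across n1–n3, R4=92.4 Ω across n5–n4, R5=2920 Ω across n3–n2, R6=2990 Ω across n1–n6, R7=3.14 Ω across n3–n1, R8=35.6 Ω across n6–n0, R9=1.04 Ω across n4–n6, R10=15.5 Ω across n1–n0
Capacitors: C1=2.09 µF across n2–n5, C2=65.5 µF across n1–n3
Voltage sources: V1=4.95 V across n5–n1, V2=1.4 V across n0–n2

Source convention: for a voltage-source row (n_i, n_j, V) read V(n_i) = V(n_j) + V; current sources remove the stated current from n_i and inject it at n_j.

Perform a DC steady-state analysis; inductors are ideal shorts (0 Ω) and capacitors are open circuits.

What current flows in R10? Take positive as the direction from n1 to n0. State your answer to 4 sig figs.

Element admittances at DC:
  L1: short n3↔n1 (DC inductor)
  I1: injects 0.0302 A into n1 (from n2)
  Y(R1) = 0.01126 S between n6,n5
  Y(R2) = 0.02075 S between n5,n2
  Y(R3) = 0.002370 S between n1,n3
  Y(R4) = 0.01082 S between n5,n4
  Y(R5) = 0.0003425 S between n3,n2
  Y(R6) = 0.0003344 S between n1,n6
  Y(R7) = 0.3185 S between n3,n1
  Y(C1) = 0.000 S between n2,n5
  Y(C2) = 0.000 S between n1,n3
  Y(R8) = 0.02809 S between n6,n0
  Y(R9) = 0.9615 S between n4,n6
  I2: injects 0.319 A into n5 (from n0)
  Y(R10) = 0.06452 S between n1,n0
  V1: constraint V(n5)−V(n1) = 4.95
  V2: constraint V(n0)−V(n2) = 1.4
Assemble and solve the 9×9 MNA system:
  V(n1)=1.595  V(n2)=-1.400  V(n3)=1.595  V(n4)=2.904  V(n5)=6.545  V(n6)=2.863
  i(L1)=-0.001026  i(V1)=0.07331  i(V2)=-0.1357

0.1029 A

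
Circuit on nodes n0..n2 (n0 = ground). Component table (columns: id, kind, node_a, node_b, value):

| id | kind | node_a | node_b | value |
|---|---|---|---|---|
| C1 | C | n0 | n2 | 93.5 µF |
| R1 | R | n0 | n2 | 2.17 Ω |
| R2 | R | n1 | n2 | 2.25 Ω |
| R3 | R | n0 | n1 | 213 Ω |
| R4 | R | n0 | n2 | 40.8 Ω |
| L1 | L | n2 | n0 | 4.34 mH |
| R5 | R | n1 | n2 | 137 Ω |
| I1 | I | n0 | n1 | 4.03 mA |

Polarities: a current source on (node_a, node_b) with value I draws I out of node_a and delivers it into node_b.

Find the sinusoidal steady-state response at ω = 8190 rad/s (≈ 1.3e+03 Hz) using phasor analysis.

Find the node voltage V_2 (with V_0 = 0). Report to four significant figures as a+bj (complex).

Apply KCL at each of the 2 non-ground nodes and solve the resulting linear system.
Node n1: branches {R2, R3, R5, I1} → V_1 = 0.01130-0.003713j
Node n2: branches {C1, R1, R2, R4, L1, R5} → V_2 = 0.002492-0.003752j

0.002492-0.003752j V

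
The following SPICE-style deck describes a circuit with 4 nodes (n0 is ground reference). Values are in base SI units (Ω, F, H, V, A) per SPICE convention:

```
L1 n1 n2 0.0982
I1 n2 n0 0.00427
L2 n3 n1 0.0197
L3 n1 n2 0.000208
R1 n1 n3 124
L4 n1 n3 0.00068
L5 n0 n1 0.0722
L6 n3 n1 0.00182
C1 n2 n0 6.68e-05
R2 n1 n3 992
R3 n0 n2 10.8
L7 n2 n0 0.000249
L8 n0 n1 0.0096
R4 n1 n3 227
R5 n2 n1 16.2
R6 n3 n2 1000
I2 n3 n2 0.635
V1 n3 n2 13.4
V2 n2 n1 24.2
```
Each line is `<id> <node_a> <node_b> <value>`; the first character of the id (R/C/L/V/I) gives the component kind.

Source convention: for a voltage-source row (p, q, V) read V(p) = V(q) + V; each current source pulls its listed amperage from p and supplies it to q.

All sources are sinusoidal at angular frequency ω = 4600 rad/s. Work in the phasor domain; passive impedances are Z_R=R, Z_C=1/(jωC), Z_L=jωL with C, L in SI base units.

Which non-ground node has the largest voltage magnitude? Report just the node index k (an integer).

MNA unknowns: 3 node voltages V₁..V_3 plus 2 source currents (V1, V2)
L1: Y=0.000-0.002214j on G[1,2]
I1: z[2]−=0.00427, z[0]+=0.00427
L2: Y=0.000-0.01104j on G[3,1]
L3: Y=0.000-1.045j on G[1,2]
R1: Y=0.008065+0.000j on G[1,3]
L4: Y=0.000-0.3197j on G[1,3]
L5: Y=0.000-0.003011j on G[0,1]
L6: Y=0.000-0.1194j on G[3,1]
C1: Y=0.000+0.3073j on G[2,0]
R2: Y=0.001008+0.000j on G[1,3]
R3: Y=0.09259+0.000j on G[0,2]
L7: Y=0.000-0.8731j on G[2,0]
L8: Y=0.000-0.02264j on G[0,1]
R4: Y=0.004405+0.000j on G[1,3]
R5: Y=0.06173+0.000j on G[2,1]
R6: Y=0.001000+0.000j on G[3,2]
I2: z[3]−=0.635, z[2]+=0.635
V1: row V3−V2=13.4, i_V1 at 3,2
V2: row V2−V1=24.2, i_V2 at 2,1
solve → V1=-23.18-0.1675j, V2=1.024-0.1675j, V3=14.42-0.1675j
aux → i_V1=-1.155+16.93j, i_V2=-2.005+42.87j

1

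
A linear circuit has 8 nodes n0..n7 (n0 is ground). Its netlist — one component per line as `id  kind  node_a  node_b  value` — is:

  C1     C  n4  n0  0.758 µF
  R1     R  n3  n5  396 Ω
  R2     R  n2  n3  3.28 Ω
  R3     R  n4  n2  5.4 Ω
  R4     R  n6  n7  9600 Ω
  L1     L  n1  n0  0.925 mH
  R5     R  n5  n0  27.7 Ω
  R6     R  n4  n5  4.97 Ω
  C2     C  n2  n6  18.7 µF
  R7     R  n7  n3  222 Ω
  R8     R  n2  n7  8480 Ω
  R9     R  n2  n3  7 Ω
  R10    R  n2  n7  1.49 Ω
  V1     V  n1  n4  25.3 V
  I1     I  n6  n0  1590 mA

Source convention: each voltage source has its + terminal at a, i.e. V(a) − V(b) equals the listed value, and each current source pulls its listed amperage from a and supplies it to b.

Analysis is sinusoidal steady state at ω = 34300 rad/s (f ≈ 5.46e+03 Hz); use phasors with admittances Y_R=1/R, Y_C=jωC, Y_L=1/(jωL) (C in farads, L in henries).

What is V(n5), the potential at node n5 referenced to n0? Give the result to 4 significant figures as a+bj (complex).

MNA unknowns: 7 node voltages V₁..V_7 plus 1 source current (V1)
C1: Y=0.000+0.02600j on G[4,0]
R1: Y=0.002525+0.000j on G[3,5]
R2: Y=0.3049+0.000j on G[2,3]
R3: Y=0.1852+0.000j on G[4,2]
R4: Y=0.0001042+0.000j on G[6,7]
L1: Y=0.000-0.03152j on G[1,0]
R5: Y=0.03610+0.000j on G[5,0]
R6: Y=0.2012+0.000j on G[4,5]
C2: Y=0.000+0.6414j on G[2,6]
R7: Y=0.004505+0.000j on G[7,3]
R8: Y=0.0001179+0.000j on G[2,7]
R9: Y=0.1429+0.000j on G[2,3]
R10: Y=0.6711+0.000j on G[2,7]
V1: row V1−V4=25.3, i_V1 at 1,4
I1: z[6]−=1.59, z[0]+=1.59
solve → V1=-29.35+16.17j, V2=-63.02+16.13j, V3=-62.92+16.12j, V4=-54.65+16.17j, V5=-46.51+13.73j, V6=-63.02+18.61j, V7=-63.02+16.13j
aux → i_V1=-0.5096-0.9252j

-46.51+13.73j V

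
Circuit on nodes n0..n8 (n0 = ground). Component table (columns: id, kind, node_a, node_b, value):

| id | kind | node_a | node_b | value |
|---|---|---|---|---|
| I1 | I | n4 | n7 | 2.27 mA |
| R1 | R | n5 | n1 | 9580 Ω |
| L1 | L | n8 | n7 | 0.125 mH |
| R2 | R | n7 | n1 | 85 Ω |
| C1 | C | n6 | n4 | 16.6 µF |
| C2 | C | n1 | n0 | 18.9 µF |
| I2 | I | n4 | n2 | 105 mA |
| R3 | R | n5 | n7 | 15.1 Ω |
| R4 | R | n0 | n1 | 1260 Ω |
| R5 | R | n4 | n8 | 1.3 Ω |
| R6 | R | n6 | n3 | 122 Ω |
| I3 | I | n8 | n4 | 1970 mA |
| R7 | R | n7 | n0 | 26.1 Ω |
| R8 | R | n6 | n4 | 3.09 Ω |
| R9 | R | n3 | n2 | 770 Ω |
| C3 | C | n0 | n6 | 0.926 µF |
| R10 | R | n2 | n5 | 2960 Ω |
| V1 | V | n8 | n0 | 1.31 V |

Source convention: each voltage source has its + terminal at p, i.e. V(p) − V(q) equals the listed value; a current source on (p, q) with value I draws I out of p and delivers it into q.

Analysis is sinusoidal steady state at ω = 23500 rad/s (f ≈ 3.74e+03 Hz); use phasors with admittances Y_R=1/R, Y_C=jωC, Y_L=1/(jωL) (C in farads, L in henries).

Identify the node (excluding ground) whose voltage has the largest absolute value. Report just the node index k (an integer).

2

MNA unknowns: 8 node voltages V₁..V_8 plus 1 source current (V1)
I1: z[4]−=0.00227, z[7]+=0.00227
R1: Y=0.0001044+0.000j on G[5,1]
L1: Y=0.000-0.3404j on G[8,7]
R2: Y=0.01176+0.000j on G[7,1]
C1: Y=0.000+0.3901j on G[6,4]
C2: Y=0.000+0.4441j on G[1,0]
I2: z[4]−=0.105, z[2]+=0.105
R3: Y=0.06623+0.000j on G[5,7]
R4: Y=0.0007937+0.000j on G[0,1]
R5: Y=0.7692+0.000j on G[4,8]
R6: Y=0.008197+0.000j on G[6,3]
I3: z[8]−=1.97, z[4]+=1.97
R7: Y=0.03831+0.000j on G[7,0]
R8: Y=0.3236+0.000j on G[6,4]
R9: Y=0.001299+0.000j on G[3,2]
C3: Y=0.000+0.02176j on G[0,6]
R10: Y=0.0003378+0.000j on G[2,5]
V1: row V8−V0=1.31, i_V1 at 8,0
solve → V1=-0.001985-0.03475j, V2=75.27-0.2735j, V3=13.57-0.3155j, V4=3.827-0.1072j, V5=1.668-0.1121j, V6=3.793-0.3222j, V7=1.295-0.1114j, V8=1.310+0.000j
aux → i_V1=-0.07206-0.07737j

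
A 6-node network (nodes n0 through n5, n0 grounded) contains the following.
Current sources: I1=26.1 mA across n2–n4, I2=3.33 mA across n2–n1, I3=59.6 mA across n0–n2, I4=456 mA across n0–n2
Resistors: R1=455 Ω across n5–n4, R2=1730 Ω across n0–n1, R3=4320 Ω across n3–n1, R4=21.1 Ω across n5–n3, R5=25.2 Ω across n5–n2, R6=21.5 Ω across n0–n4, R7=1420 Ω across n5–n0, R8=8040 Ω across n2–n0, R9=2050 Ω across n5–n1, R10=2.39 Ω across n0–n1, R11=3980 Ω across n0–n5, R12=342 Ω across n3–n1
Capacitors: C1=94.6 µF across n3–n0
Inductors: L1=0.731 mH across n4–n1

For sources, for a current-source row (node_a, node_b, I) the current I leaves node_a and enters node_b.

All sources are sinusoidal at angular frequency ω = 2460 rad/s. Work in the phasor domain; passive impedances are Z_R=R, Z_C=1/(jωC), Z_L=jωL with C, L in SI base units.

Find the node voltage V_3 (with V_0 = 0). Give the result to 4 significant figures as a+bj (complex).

0.05501-1.931j V

Apply KCL at each of the 5 non-ground nodes and solve the resulting linear system.
Node n1: branches {R2, R3, L1, I2, R9, R10, R12} → V_1 = 0.1160-0.03070j
Node n2: branches {I1, I2, R5, R8, I3, I4} → V_2 = 21.71-1.781j
Node n3: branches {C1, R3, R4, R12} → V_3 = 0.05501-1.931j
Node n4: branches {I1, R1, L1, R6} → V_4 = 0.1268+0.04279j
Node n5: branches {R1, R4, R5, R7, R9, R11} → V_5 = 9.531-1.787j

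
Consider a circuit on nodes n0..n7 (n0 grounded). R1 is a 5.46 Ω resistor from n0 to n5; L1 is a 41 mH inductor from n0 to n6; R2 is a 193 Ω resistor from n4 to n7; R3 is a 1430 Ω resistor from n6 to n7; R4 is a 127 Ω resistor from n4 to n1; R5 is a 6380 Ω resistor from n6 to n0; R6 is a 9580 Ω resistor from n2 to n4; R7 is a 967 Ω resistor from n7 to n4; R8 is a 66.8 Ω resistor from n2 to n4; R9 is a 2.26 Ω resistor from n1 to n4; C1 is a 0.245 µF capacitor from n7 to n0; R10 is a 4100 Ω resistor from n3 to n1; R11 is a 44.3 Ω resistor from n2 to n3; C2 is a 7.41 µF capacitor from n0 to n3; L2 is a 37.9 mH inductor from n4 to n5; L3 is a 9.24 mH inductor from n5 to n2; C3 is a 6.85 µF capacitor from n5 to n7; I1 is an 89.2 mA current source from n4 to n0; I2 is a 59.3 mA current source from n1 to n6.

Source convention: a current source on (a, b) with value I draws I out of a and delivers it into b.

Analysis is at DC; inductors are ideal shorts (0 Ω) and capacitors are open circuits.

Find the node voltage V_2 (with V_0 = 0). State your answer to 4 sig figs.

-0.8080 V

Apply KCL at each of the 7 non-ground nodes and solve the resulting linear system.
Node n1: branches {R4, R9, R10, I2} → V_1 = -0.9396
Node n2: branches {R6, R8, R11, L3} → V_2 = -0.8080
Node n3: branches {R10, R11, C2} → V_3 = -0.8094
Node n4: branches {R2, R4, R6, R7, R8, R9, L2, I1} → V_4 = -0.8080
Node n5: branches {R1, L2, L3, C3} → V_5 = -0.8080
Node n6: branches {L1, R3, R5, I2} → V_6 = 0.000
Node n7: branches {R2, R3, R7, C1, C3} → V_7 = -0.7263
Source currents: i(L1)=-0.05879, i(L2)=-0.1480, i(L3)=3.176e-05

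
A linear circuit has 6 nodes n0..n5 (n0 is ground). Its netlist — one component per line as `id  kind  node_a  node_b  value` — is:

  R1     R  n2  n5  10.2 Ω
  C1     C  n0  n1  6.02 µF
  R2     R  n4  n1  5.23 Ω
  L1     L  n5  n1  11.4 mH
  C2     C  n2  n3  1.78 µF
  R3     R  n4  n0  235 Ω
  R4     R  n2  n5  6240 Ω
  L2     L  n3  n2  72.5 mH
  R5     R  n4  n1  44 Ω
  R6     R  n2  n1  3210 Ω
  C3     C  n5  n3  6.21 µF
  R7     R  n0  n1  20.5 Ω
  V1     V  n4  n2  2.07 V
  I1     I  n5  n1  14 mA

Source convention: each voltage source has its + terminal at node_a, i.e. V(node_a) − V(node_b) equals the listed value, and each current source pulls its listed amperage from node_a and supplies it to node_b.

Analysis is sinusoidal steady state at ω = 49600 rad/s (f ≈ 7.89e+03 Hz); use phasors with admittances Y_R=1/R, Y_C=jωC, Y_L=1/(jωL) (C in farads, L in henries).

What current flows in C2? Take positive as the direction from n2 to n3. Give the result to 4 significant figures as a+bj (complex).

0.002735+0.007910j A

Apply KCL at each of the 5 non-ground nodes and solve the resulting linear system.
Node n1: branches {C1, R2, L1, R5, R6, R7, I1} → V_1 = 0.0004014-0.0008024j
Node n2: branches {R1, C2, R4, L2, R6, V1} → V_2 = -2.131-0.01897j
Node n3: branches {C2, L2, C3} → V_3 = -2.220+0.01201j
Node n4: branches {R2, R3, R5, V1} → V_4 = -0.06090-0.01897j
Node n5: branches {R1, L1, R4, C3, I1} → V_5 = -2.246+0.02087j
Source currents: i(V1)=0.01337+0.003967j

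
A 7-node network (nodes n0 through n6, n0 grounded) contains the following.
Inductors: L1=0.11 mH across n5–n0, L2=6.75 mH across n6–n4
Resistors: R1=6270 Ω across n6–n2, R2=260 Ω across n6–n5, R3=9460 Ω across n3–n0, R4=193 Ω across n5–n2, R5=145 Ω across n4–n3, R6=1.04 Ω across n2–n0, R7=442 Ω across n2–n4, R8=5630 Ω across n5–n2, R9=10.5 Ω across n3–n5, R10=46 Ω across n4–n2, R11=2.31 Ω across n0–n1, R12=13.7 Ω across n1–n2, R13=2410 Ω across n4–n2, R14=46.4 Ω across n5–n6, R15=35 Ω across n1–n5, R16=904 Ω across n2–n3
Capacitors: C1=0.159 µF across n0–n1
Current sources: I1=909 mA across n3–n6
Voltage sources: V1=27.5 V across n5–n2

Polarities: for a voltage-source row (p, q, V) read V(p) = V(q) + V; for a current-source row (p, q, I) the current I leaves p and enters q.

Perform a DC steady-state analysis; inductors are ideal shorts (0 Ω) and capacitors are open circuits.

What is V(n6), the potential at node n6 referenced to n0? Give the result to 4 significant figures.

3.022 V

Element admittances at DC:
  L1: short n5↔n0 (DC inductor)
  Y(R1) = 0.0001595 S between n6,n2
  Y(R2) = 0.003846 S between n6,n5
  Y(R3) = 0.0001057 S between n3,n0
  L2: short n6↔n4 (DC inductor)
  Y(R4) = 0.005181 S between n5,n2
  Y(C1) = 0.000 S between n0,n1
  Y(R5) = 0.006897 S between n4,n3
  Y(R6) = 0.9615 S between n2,n0
  Y(R7) = 0.002262 S between n2,n4
  Y(R8) = 0.0001776 S between n5,n2
  Y(R9) = 0.09524 S between n3,n5
  Y(R10) = 0.02174 S between n4,n2
  Y(R11) = 0.4329 S between n0,n1
  Y(R12) = 0.07299 S between n1,n2
  Y(R13) = 0.0004149 S between n4,n2
  Y(R14) = 0.02155 S between n5,n6
  Y(R15) = 0.02857 S between n1,n5
  I1: injects 0.909 A into n6 (from n3)
  Y(R16) = 0.001106 S between n2,n3
  V1: constraint V(n5)−V(n2) = 27.5
Assemble and solve the 9×9 MNA system:
  V(n1)=-3.756  V(n2)=-27.50  V(n3)=-8.888  V(n4)=3.022  V(n5)=0.000  V(n6)=3.022
  i(L1)=28.07  i(L2)=0.8274  i(V1)=-29.09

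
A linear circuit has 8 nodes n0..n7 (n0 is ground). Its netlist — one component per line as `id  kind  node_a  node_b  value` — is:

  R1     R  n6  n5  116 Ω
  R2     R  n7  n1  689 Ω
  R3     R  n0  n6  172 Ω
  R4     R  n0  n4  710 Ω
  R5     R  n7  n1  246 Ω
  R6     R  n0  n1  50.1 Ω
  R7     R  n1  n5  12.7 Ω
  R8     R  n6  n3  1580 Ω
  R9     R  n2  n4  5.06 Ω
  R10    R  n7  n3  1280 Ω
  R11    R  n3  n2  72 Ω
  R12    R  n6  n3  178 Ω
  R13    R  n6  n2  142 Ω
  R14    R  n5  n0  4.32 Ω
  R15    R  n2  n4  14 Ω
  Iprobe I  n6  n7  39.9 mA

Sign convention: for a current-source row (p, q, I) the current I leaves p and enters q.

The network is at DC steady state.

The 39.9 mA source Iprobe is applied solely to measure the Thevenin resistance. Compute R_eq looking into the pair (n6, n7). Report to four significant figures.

R_eq = 216.5 Ω

Element admittances at DC:
  Y(R1) = 0.008621 S between n6,n5
  Y(R2) = 0.001451 S between n7,n1
  Y(R3) = 0.005814 S between n0,n6
  Y(R4) = 0.001408 S between n0,n4
  Y(R5) = 0.004065 S between n7,n1
  Y(R6) = 0.01996 S between n0,n1
  Y(R7) = 0.07874 S between n1,n5
  Y(R8) = 0.0006329 S between n6,n3
  Y(R9) = 0.1976 S between n2,n4
  Y(R10) = 0.0007813 S between n7,n3
  Y(R11) = 0.01389 S between n3,n2
  Y(R12) = 0.005618 S between n6,n3
  Y(R13) = 0.007042 S between n6,n2
  Y(R14) = 0.2315 S between n5,n0
  Y(R15) = 0.07143 S between n2,n4
  Iprobe: injects 0.0399 A into n7 (from n6)
Assemble and solve the 7×7 MNA system:
  V(n1)=0.3672  V(n2)=-1.589  V(n3)=-1.459  V(n4)=-1.580  V(n5)=0.03224  V(n6)=-2.161  V(n7)=6.476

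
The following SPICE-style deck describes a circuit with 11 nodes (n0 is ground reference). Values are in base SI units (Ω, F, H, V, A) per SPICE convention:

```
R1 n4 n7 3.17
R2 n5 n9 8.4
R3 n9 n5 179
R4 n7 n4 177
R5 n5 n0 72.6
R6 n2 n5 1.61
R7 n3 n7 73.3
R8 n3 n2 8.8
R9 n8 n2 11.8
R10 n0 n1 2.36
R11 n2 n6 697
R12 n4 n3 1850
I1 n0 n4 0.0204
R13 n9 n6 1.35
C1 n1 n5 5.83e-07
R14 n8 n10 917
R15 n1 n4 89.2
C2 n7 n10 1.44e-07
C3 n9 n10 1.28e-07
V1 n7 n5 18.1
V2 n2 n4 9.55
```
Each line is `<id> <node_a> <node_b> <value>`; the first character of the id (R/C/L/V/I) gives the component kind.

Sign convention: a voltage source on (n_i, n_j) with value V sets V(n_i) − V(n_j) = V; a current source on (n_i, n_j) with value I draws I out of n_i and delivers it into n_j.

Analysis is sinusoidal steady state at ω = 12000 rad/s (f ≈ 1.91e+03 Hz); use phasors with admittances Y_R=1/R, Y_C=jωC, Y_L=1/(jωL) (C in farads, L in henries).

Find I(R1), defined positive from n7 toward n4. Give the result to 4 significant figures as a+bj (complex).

5.715-0.0008683j A

Apply KCL at each of the 10 non-ground nodes and solve the resulting linear system.
Node n1: branches {R10, C1, R15} → V_1 = 0.02298+0.006778j
Node n2: branches {R6, R8, R9, R11, V2} → V_2 = 10.31-0.2058j
Node n3: branches {R7, R8, R12} → V_3 = 11.18-0.2061j
Node n4: branches {R1, R4, R12, I1, R15, V2} → V_4 = 0.7572-0.2058j
Node n5: branches {R2, R3, R5, R6, C1, V1} → V_5 = 0.7741-0.2085j
Node n6: branches {R11, R13} → V_6 = 0.9011-0.09296j
Node n7: branches {R1, R4, R7, C2, V1} → V_7 = 18.87-0.2085j
Node n8: branches {R9, R14} → V_8 = 10.31-0.2048j
Node n9: branches {R2, R3, R13, C3} → V_9 = 0.8828-0.09274j
Node n10: branches {R14, C2, C3} → V_10 = 10.38-0.1292j
Source currents: i(V1)=-5.923-0.01376j, i(V2)=-5.835-0.001499j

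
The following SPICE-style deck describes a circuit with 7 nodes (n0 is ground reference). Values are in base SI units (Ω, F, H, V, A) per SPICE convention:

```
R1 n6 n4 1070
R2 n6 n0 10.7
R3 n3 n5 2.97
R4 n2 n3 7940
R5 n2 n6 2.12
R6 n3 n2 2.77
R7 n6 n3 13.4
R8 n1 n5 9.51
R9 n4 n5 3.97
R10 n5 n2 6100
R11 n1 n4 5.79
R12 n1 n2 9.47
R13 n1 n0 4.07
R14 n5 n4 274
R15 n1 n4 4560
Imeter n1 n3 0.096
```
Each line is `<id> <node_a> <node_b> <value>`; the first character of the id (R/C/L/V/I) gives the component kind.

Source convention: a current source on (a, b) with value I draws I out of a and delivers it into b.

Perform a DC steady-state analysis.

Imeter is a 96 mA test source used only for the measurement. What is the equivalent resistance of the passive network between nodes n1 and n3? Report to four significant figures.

R_eq = 3.976 Ω

Apply KCL at each of the 6 non-ground nodes and solve the resulting linear system.
Node n1: branches {R8, R11, R12, R13, R15, Imeter} → V_1 = -0.07140
Node n2: branches {R4, R5, R6, R10, R12} → V_2 = 0.2057
Node n3: branches {R3, R4, R6, R7, Imeter} → V_3 = 0.3103
Node n4: branches {R1, R9, R11, R14, R15} → V_4 = 0.06959
Node n5: branches {R3, R8, R9, R10, R14} → V_5 = 0.1646
Node n6: branches {R1, R2, R5, R7} → V_6 = 0.1877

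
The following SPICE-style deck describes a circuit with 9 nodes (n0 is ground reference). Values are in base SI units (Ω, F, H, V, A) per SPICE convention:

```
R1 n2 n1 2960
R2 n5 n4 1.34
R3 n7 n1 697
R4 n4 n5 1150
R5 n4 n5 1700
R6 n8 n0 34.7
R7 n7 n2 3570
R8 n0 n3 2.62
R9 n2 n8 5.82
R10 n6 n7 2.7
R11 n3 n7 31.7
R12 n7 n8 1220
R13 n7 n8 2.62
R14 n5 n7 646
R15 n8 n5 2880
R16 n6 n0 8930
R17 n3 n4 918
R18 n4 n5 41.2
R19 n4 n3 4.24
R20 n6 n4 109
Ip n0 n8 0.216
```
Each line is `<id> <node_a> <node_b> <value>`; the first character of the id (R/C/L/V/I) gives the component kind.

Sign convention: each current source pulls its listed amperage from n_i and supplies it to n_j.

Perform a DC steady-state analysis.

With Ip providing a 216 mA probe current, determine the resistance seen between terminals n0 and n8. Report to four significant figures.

R_eq = 15.79 Ω

MNA unknowns: 8 node voltages V₁..V_8
R1: Y=0.0003378 on G[2,1]
R2: Y=0.7463 on G[5,4]
R3: Y=0.001435 on G[7,1]
R4: Y=0.0008696 on G[4,5]
R5: Y=0.0005882 on G[4,5]
R6: Y=0.02882 on G[8,0]
R7: Y=0.0002801 on G[7,2]
R8: Y=0.3817 on G[0,3]
R9: Y=0.1718 on G[2,8]
R10: Y=0.3704 on G[6,7]
R11: Y=0.03155 on G[3,7]
R12: Y=0.0008197 on G[7,8]
R13: Y=0.3817 on G[7,8]
R14: Y=0.001548 on G[5,7]
R15: Y=0.0003472 on G[8,5]
R16: Y=0.0001120 on G[6,0]
R17: Y=0.001089 on G[3,4]
R18: Y=0.02427 on G[4,5]
R19: Y=0.2358 on G[4,3]
R20: Y=0.009174 on G[6,4]
Ip: z[0]−=0.216, z[8]+=0.216
solve → V1=3.164, V2=3.409, V3=0.3075, V4=0.4304, V5=0.4371, V6=3.040, V7=3.106, V8=3.410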